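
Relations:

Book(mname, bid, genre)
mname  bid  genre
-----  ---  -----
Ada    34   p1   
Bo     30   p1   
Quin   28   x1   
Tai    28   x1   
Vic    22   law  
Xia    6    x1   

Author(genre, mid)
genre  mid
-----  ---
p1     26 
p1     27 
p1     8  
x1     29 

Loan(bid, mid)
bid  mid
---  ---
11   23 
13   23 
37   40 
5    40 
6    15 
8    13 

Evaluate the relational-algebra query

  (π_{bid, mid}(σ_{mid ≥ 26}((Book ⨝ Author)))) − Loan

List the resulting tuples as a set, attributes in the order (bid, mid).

Book ⋈ Author (natural join on genre): {(Ada, 34, p1, 26), (Ada, 34, p1, 27), (Ada, 34, p1, 8), (Bo, 30, p1, 26), (Bo, 30, p1, 27), (Bo, 30, p1, 8), (Quin, 28, x1, 29), (Tai, 28, x1, 29), (Xia, 6, x1, 29)}
σ[mid ≥ 26]: keep tuples satisfying mid ≥ 26 → {(Ada, 34, p1, 26), (Ada, 34, p1, 27), (Bo, 30, p1, 26), (Bo, 30, p1, 27), (Quin, 28, x1, 29), (Tai, 28, x1, 29), (Xia, 6, x1, 29)}
π[bid, mid]: project onto (bid, mid) (1 duplicate(s) eliminated) → {(28, 29), (30, 26), (30, 27), (34, 26), (34, 27), (6, 29)}
Taking the difference: {(28, 29), (30, 26), (30, 27), (34, 26), (34, 27), (6, 29)}

{(28, 29), (30, 26), (30, 27), (34, 26), (34, 27), (6, 29)}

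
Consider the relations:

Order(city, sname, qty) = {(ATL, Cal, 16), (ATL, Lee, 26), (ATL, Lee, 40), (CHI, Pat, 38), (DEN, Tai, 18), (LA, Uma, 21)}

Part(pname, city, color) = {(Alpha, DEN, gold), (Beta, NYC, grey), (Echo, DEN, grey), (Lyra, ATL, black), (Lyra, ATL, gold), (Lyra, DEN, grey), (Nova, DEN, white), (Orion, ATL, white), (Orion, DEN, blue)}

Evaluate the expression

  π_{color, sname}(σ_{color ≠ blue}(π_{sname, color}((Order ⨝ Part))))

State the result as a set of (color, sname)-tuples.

Order ⋈ Part (natural join on city): {(ATL, Cal, 16, Lyra, black), (ATL, Cal, 16, Lyra, gold), (ATL, Cal, 16, Orion, white), (ATL, Lee, 26, Lyra, black), (ATL, Lee, 26, Lyra, gold), (ATL, Lee, 26, Orion, white), (ATL, Lee, 40, Lyra, black), (ATL, Lee, 40, Lyra, gold), (ATL, Lee, 40, Orion, white), (DEN, Tai, 18, Alpha, gold), (DEN, Tai, 18, Echo, grey), (DEN, Tai, 18, Lyra, grey), (DEN, Tai, 18, Nova, white), (DEN, Tai, 18, Orion, blue)}
Keep only column(s) sname, color (4 duplicate(s) eliminated): {(Cal, black), (Cal, gold), (Cal, white), (Lee, black), (Lee, gold), (Lee, white), (Tai, blue), (Tai, gold), (Tai, grey), (Tai, white)}
Selection color ≠ blue: {(Cal, black), (Cal, gold), (Cal, white), (Lee, black), (Lee, gold), (Lee, white), (Tai, gold), (Tai, grey), (Tai, white)}
Keep only column(s) color, sname: {(black, Cal), (black, Lee), (gold, Cal), (gold, Lee), (gold, Tai), (grey, Tai), (white, Cal), (white, Lee), (white, Tai)}

{(black, Cal), (black, Lee), (gold, Cal), (gold, Lee), (gold, Tai), (grey, Tai), (white, Cal), (white, Lee), (white, Tai)}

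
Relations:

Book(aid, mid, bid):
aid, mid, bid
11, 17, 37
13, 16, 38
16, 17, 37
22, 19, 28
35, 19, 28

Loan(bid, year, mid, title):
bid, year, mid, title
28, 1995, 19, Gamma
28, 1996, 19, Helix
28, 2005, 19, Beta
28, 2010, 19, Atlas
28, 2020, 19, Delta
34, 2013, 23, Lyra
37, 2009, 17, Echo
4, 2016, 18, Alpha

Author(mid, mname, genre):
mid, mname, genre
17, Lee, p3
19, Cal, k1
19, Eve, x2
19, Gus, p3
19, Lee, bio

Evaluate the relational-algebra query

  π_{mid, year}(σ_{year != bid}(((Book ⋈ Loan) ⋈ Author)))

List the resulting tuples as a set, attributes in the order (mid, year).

{(17, 2009), (19, 1995), (19, 1996), (19, 2005), (19, 2010), (19, 2020)}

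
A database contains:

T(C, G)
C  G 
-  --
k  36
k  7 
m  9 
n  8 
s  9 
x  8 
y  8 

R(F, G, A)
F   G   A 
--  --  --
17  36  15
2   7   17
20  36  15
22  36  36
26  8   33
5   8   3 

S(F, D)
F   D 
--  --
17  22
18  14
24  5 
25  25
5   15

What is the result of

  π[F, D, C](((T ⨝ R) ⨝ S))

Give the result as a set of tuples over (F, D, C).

{(17, 22, k), (5, 15, n), (5, 15, x), (5, 15, y)}

Joining T and R on G yields {(k, 36, 17, 15), (k, 36, 20, 15), (k, 36, 22, 36), (k, 7, 2, 17), (n, 8, 26, 33), (n, 8, 5, 3), (x, 8, 26, 33), (x, 8, 5, 3), (y, 8, 26, 33), (y, 8, 5, 3)}.
Joining (T ⨝ R) and S on F yields {(k, 36, 17, 15, 22), (n, 8, 5, 3, 15), (x, 8, 5, 3, 15), (y, 8, 5, 3, 15)}.
Projecting to F, D, C: {(17, 22, k), (5, 15, n), (5, 15, x), (5, 15, y)}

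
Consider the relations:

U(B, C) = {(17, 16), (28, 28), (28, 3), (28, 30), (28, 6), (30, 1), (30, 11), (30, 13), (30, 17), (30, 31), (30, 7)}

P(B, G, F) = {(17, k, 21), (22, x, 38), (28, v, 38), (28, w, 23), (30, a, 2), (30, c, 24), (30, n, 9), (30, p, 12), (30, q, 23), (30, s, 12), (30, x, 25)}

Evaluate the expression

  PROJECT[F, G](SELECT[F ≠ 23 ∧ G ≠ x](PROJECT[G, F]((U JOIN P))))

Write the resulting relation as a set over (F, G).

U ⋈ P (natural join on B): {(17, 16, k, 21), (28, 28, v, 38), (28, 28, w, 23), (28, 3, v, 38), (28, 3, w, 23), (28, 30, v, 38), (28, 30, w, 23), (28, 6, v, 38), (28, 6, w, 23), (30, 1, a, 2), (30, 1, c, 24), (30, 1, n, 9), (30, 1, p, 12), (30, 1, q, 23), (30, 1, s, 12), (30, 1, x, 25), (30, 11, a, 2), (30, 11, c, 24), (30, 11, n, 9), (30, 11, p, 12), (30, 11, q, 23), (30, 11, s, 12), (30, 11, x, 25), (30, 13, a, 2), (30, 13, c, 24), (30, 13, n, 9), (30, 13, p, 12), (30, 13, q, 23), (30, 13, s, 12), (30, 13, x, 25), (30, 17, a, 2), (30, 17, c, 24), (30, 17, n, 9), (30, 17, p, 12), (30, 17, q, 23), (30, 17, s, 12), (30, 17, x, 25), (30, 31, a, 2), (30, 31, c, 24), (30, 31, n, 9), (30, 31, p, 12), (30, 31, q, 23), (30, 31, s, 12), (30, 31, x, 25), (30, 7, a, 2), (30, 7, c, 24), (30, 7, n, 9), (30, 7, p, 12), (30, 7, q, 23), (30, 7, s, 12), (30, 7, x, 25)}
π_{G, F} gives {(a, 2), (c, 24), (k, 21), (n, 9), (p, 12), (q, 23), (s, 12), (v, 38), (w, 23), (x, 25)} (41 duplicate(s) eliminated).
Filtering on F ≠ 23 ∧ G ≠ x leaves {(a, 2), (c, 24), (k, 21), (n, 9), (p, 12), (s, 12), (v, 38)}.
π_{F, G} gives {(12, p), (12, s), (2, a), (21, k), (24, c), (38, v), (9, n)}.

{(12, p), (12, s), (2, a), (21, k), (24, c), (38, v), (9, n)}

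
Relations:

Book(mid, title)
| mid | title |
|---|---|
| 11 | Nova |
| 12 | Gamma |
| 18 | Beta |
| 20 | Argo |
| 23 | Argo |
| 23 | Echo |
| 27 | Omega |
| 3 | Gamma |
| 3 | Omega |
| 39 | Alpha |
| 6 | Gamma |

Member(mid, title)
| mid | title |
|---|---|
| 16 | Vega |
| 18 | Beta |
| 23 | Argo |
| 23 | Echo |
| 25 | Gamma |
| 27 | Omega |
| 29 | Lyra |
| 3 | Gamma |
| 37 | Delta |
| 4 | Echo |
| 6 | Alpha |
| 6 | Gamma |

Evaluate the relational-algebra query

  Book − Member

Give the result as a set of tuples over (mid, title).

{(11, Nova), (12, Gamma), (20, Argo), (3, Omega), (39, Alpha)}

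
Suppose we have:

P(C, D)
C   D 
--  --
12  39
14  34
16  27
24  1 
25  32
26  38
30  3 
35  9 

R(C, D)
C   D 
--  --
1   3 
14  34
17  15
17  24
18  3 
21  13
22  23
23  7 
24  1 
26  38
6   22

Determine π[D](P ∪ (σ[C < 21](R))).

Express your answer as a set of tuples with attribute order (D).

Apply σ_{C < 21}; surviving tuples: {(1, 3), (14, 34), (17, 15), (17, 24), (18, 3), (6, 22)}
Set union of the two operands is {(1, 3), (12, 39), (14, 34), (16, 27), (17, 15), (17, 24), (18, 3), (24, 1), (25, 32), (26, 38), (30, 3), (35, 9), (6, 22)}.
π_{D} gives {1, 15, 22, 24, 27, 3, 32, 34, 38, 39, 9} (2 duplicate(s) eliminated).

{1, 15, 22, 24, 27, 3, 32, 34, 38, 39, 9}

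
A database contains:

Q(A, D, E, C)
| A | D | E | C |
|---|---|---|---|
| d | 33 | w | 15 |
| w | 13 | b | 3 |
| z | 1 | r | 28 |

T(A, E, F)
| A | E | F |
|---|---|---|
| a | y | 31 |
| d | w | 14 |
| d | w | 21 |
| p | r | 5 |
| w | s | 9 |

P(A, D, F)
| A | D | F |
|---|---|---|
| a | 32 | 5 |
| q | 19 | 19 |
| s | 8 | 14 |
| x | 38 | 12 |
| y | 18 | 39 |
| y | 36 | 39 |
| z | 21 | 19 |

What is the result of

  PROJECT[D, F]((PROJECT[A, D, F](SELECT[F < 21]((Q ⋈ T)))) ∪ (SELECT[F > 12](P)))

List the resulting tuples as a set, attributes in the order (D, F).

{(18, 39), (19, 19), (21, 19), (33, 14), (36, 39), (8, 14)}

Q ⋈ T (natural join on A, E): {(d, 33, w, 15, 14), (d, 33, w, 15, 21)}
Apply σ_{F < 21}; surviving tuples: {(d, 33, w, 15, 14)}
Keep only column(s) A, D, F: {(d, 33, 14)}
Apply σ_{F > 12}; surviving tuples: {(q, 19, 19), (s, 8, 14), (y, 18, 39), (y, 36, 39), (z, 21, 19)}
Set union of the two operands is {(d, 33, 14), (q, 19, 19), (s, 8, 14), (y, 18, 39), (y, 36, 39), (z, 21, 19)}.
Keep only column(s) D, F: {(18, 39), (19, 19), (21, 19), (33, 14), (36, 39), (8, 14)}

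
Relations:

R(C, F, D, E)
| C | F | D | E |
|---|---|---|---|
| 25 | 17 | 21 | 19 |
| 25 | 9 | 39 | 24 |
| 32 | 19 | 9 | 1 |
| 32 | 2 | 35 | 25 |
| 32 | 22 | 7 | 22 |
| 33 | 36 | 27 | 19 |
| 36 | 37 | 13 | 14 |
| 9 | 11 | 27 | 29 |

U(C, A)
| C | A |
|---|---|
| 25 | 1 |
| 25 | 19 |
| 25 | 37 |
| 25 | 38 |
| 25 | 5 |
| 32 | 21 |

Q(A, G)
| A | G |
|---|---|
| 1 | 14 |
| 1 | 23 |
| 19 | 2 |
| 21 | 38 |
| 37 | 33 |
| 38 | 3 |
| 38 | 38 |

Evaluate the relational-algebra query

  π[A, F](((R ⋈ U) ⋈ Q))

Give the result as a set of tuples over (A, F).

{(1, 17), (1, 9), (19, 17), (19, 9), (21, 19), (21, 2), (21, 22), (37, 17), (37, 9), (38, 17), (38, 9)}

Natural join on C: {(25, 17, 21, 19, 1), (25, 17, 21, 19, 19), (25, 17, 21, 19, 37), (25, 17, 21, 19, 38), (25, 17, 21, 19, 5), (25, 9, 39, 24, 1), (25, 9, 39, 24, 19), (25, 9, 39, 24, 37), (25, 9, 39, 24, 38), (25, 9, 39, 24, 5), (32, 19, 9, 1, 21), (32, 2, 35, 25, 21), (32, 22, 7, 22, 21)}
Natural join on A: {(25, 17, 21, 19, 1, 14), (25, 17, 21, 19, 1, 23), (25, 17, 21, 19, 19, 2), (25, 17, 21, 19, 37, 33), (25, 17, 21, 19, 38, 3), (25, 17, 21, 19, 38, 38), (25, 9, 39, 24, 1, 14), (25, 9, 39, 24, 1, 23), (25, 9, 39, 24, 19, 2), (25, 9, 39, 24, 37, 33), (25, 9, 39, 24, 38, 3), (25, 9, 39, 24, 38, 38), (32, 19, 9, 1, 21, 38), (32, 2, 35, 25, 21, 38), (32, 22, 7, 22, 21, 38)}
π_{A, F} gives {(1, 17), (1, 9), (19, 17), (19, 9), (21, 19), (21, 2), (21, 22), (37, 17), (37, 9), (38, 17), (38, 9)} (4 duplicate(s) eliminated).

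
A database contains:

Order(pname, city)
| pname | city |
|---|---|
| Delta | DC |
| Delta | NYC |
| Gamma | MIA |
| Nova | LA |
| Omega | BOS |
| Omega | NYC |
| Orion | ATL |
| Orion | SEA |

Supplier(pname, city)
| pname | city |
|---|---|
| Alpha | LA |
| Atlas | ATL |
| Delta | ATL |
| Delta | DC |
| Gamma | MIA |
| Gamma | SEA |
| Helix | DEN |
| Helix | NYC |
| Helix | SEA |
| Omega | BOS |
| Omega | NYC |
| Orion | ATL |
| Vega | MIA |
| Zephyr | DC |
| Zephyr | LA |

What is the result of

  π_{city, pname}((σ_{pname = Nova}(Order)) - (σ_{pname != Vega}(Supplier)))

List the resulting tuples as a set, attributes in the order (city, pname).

{(LA, Nova)}

Apply σ_{pname = Nova}; surviving tuples: {(Nova, LA)}
Apply σ_{pname != Vega}; surviving tuples: {(Alpha, LA), (Atlas, ATL), (Delta, ATL), (Delta, DC), (Gamma, MIA), (Gamma, SEA), (Helix, DEN), (Helix, NYC), (Helix, SEA), (Omega, BOS), (Omega, NYC), (Orion, ATL), (Zephyr, DC), (Zephyr, LA)}
Taking the difference: {(Nova, LA)}
π[city, pname]: project onto (city, pname) → {(LA, Nova)}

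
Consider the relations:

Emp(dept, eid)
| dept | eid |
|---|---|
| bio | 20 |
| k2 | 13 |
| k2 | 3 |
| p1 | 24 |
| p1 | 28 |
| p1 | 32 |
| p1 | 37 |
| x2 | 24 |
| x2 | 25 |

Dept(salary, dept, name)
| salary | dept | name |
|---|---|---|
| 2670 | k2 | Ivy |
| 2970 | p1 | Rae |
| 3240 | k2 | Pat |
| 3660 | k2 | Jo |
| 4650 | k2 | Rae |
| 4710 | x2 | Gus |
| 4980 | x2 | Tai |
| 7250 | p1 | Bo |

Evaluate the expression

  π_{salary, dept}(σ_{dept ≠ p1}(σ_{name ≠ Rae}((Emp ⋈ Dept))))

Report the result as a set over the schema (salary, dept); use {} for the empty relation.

{(2670, k2), (3240, k2), (3660, k2), (4710, x2), (4980, x2)}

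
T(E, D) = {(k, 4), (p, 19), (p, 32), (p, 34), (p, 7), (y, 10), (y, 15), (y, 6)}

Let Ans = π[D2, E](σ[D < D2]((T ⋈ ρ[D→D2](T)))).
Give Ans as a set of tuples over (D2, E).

ρ[D→D2]: schema becomes (E, D2); tuples unchanged.
Joining T and ρ[D→D2](T) on E yields {(k, 4, 4), (p, 19, 19), (p, 19, 32), (p, 19, 34), (p, 19, 7), (p, 32, 19), (p, 32, 32), (p, 32, 34), (p, 32, 7), (p, 34, 19), (p, 34, 32), (p, 34, 34), (p, 34, 7), (p, 7, 19), (p, 7, 32), (p, 7, 34), (p, 7, 7), (y, 10, 10), (y, 10, 15), (y, 10, 6), (y, 15, 10), (y, 15, 15), (y, 15, 6), (y, 6, 10), (y, 6, 15), (y, 6, 6)}.
Apply σ_{D < D2}; surviving tuples: {(p, 19, 32), (p, 19, 34), (p, 32, 34), (p, 7, 19), (p, 7, 32), (p, 7, 34), (y, 10, 15), (y, 6, 10), (y, 6, 15)}
π_{D2, E} gives {(10, y), (15, y), (19, p), (32, p), (34, p)} (4 duplicate(s) eliminated).

{(10, y), (15, y), (19, p), (32, p), (34, p)}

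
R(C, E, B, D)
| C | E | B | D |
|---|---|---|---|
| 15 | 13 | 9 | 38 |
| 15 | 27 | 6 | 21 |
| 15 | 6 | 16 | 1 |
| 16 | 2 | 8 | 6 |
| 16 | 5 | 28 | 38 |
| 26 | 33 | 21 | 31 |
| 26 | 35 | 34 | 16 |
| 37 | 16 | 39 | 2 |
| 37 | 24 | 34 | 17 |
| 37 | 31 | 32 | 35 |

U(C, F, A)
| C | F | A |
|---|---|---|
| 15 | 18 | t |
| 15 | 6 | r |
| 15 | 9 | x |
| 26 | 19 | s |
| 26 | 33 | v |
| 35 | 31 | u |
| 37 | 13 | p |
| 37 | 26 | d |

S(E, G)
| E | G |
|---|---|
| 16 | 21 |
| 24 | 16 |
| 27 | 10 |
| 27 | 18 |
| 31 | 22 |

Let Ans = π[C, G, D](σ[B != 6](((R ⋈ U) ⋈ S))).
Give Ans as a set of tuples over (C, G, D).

Natural join on C: {(15, 13, 9, 38, 18, t), (15, 13, 9, 38, 6, r), (15, 13, 9, 38, 9, x), (15, 27, 6, 21, 18, t), (15, 27, 6, 21, 6, r), (15, 27, 6, 21, 9, x), (15, 6, 16, 1, 18, t), (15, 6, 16, 1, 6, r), (15, 6, 16, 1, 9, x), (26, 33, 21, 31, 19, s), (26, 33, 21, 31, 33, v), (26, 35, 34, 16, 19, s), (26, 35, 34, 16, 33, v), (37, 16, 39, 2, 13, p), (37, 16, 39, 2, 26, d), (37, 24, 34, 17, 13, p), (37, 24, 34, 17, 26, d), (37, 31, 32, 35, 13, p), (37, 31, 32, 35, 26, d)}
Natural join on E: {(15, 27, 6, 21, 18, t, 10), (15, 27, 6, 21, 18, t, 18), (15, 27, 6, 21, 6, r, 10), (15, 27, 6, 21, 6, r, 18), (15, 27, 6, 21, 9, x, 10), (15, 27, 6, 21, 9, x, 18), (37, 16, 39, 2, 13, p, 21), (37, 16, 39, 2, 26, d, 21), (37, 24, 34, 17, 13, p, 16), (37, 24, 34, 17, 26, d, 16), (37, 31, 32, 35, 13, p, 22), (37, 31, 32, 35, 26, d, 22)}
Selection B != 6: {(37, 16, 39, 2, 13, p, 21), (37, 16, 39, 2, 26, d, 21), (37, 24, 34, 17, 13, p, 16), (37, 24, 34, 17, 26, d, 16), (37, 31, 32, 35, 13, p, 22), (37, 31, 32, 35, 26, d, 22)}
Keep only column(s) C, G, D (3 duplicate(s) eliminated): {(37, 16, 17), (37, 21, 2), (37, 22, 35)}

{(37, 16, 17), (37, 21, 2), (37, 22, 35)}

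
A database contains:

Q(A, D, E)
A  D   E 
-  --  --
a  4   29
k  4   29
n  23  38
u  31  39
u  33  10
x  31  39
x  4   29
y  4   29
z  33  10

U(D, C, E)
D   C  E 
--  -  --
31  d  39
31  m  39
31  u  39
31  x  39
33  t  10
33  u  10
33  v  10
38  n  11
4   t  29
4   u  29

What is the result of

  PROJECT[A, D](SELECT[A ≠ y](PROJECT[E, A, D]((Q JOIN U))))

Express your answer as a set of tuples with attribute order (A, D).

Q ⋈ U (natural join on D, E): {(a, 4, 29, t), (a, 4, 29, u), (k, 4, 29, t), (k, 4, 29, u), (u, 31, 39, d), (u, 31, 39, m), (u, 31, 39, u), (u, 31, 39, x), (u, 33, 10, t), (u, 33, 10, u), (u, 33, 10, v), (x, 31, 39, d), (x, 31, 39, m), (x, 31, 39, u), (x, 31, 39, x), (x, 4, 29, t), (x, 4, 29, u), (y, 4, 29, t), (y, 4, 29, u), (z, 33, 10, t), (z, 33, 10, u), (z, 33, 10, v)}
π_{E, A, D} gives {(10, u, 33), (10, z, 33), (29, a, 4), (29, k, 4), (29, x, 4), (29, y, 4), (39, u, 31), (39, x, 31)} (14 duplicate(s) eliminated).
σ[A ≠ y]: keep tuples satisfying A ≠ y → {(10, u, 33), (10, z, 33), (29, a, 4), (29, k, 4), (29, x, 4), (39, u, 31), (39, x, 31)}
π_{A, D} gives {(a, 4), (k, 4), (u, 31), (u, 33), (x, 31), (x, 4), (z, 33)}.

{(a, 4), (k, 4), (u, 31), (u, 33), (x, 31), (x, 4), (z, 33)}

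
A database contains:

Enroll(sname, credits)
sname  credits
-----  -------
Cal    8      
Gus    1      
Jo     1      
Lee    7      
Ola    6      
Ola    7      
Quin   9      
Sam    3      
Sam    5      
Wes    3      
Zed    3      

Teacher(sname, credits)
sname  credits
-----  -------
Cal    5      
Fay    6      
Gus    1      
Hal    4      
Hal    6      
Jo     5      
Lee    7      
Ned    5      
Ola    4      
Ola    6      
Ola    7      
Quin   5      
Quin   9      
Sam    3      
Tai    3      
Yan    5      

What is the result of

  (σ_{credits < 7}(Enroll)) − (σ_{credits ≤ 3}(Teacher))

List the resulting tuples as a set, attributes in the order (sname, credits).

{(Jo, 1), (Ola, 6), (Sam, 5), (Wes, 3), (Zed, 3)}

Filtering on credits < 7 leaves {(Gus, 1), (Jo, 1), (Ola, 6), (Sam, 3), (Sam, 5), (Wes, 3), (Zed, 3)}.
Filtering on credits ≤ 3 leaves {(Gus, 1), (Sam, 3), (Tai, 3)}.
Set difference of the two operands is {(Jo, 1), (Ola, 6), (Sam, 5), (Wes, 3), (Zed, 3)}.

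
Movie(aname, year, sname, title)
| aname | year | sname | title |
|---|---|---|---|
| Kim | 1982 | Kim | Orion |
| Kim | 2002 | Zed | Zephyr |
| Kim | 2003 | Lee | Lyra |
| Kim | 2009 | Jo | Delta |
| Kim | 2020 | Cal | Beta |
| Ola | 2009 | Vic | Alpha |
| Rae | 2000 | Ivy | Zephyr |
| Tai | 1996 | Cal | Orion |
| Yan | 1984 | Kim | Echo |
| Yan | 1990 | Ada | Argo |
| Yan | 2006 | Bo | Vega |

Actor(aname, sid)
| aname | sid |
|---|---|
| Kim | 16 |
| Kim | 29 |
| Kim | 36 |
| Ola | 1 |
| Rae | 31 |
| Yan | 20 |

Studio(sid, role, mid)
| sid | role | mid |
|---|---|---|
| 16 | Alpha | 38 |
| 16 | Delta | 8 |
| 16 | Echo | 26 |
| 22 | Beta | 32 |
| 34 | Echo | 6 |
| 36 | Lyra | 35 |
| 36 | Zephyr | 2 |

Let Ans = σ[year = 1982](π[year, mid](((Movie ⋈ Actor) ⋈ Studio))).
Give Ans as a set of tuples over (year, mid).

{(1982, 2), (1982, 26), (1982, 35), (1982, 38), (1982, 8)}

Natural join on aname: {(Kim, 1982, Kim, Orion, 16), (Kim, 1982, Kim, Orion, 29), (Kim, 1982, Kim, Orion, 36), (Kim, 2002, Zed, Zephyr, 16), (Kim, 2002, Zed, Zephyr, 29), (Kim, 2002, Zed, Zephyr, 36), (Kim, 2003, Lee, Lyra, 16), (Kim, 2003, Lee, Lyra, 29), (Kim, 2003, Lee, Lyra, 36), (Kim, 2009, Jo, Delta, 16), (Kim, 2009, Jo, Delta, 29), (Kim, 2009, Jo, Delta, 36), (Kim, 2020, Cal, Beta, 16), (Kim, 2020, Cal, Beta, 29), (Kim, 2020, Cal, Beta, 36), (Ola, 2009, Vic, Alpha, 1), (Rae, 2000, Ivy, Zephyr, 31), (Yan, 1984, Kim, Echo, 20), (Yan, 1990, Ada, Argo, 20), (Yan, 2006, Bo, Vega, 20)}
Natural join on sid: {(Kim, 1982, Kim, Orion, 16, Alpha, 38), (Kim, 1982, Kim, Orion, 16, Delta, 8), (Kim, 1982, Kim, Orion, 16, Echo, 26), (Kim, 1982, Kim, Orion, 36, Lyra, 35), (Kim, 1982, Kim, Orion, 36, Zephyr, 2), (Kim, 2002, Zed, Zephyr, 16, Alpha, 38), (Kim, 2002, Zed, Zephyr, 16, Delta, 8), (Kim, 2002, Zed, Zephyr, 16, Echo, 26), (Kim, 2002, Zed, Zephyr, 36, Lyra, 35), (Kim, 2002, Zed, Zephyr, 36, Zephyr, 2), (Kim, 2003, Lee, Lyra, 16, Alpha, 38), (Kim, 2003, Lee, Lyra, 16, Delta, 8), (Kim, 2003, Lee, Lyra, 16, Echo, 26), (Kim, 2003, Lee, Lyra, 36, Lyra, 35), (Kim, 2003, Lee, Lyra, 36, Zephyr, 2), (Kim, 2009, Jo, Delta, 16, Alpha, 38), (Kim, 2009, Jo, Delta, 16, Delta, 8), (Kim, 2009, Jo, Delta, 16, Echo, 26), (Kim, 2009, Jo, Delta, 36, Lyra, 35), (Kim, 2009, Jo, Delta, 36, Zephyr, 2), (Kim, 2020, Cal, Beta, 16, Alpha, 38), (Kim, 2020, Cal, Beta, 16, Delta, 8), (Kim, 2020, Cal, Beta, 16, Echo, 26), (Kim, 2020, Cal, Beta, 36, Lyra, 35), (Kim, 2020, Cal, Beta, 36, Zephyr, 2)}
Keep only column(s) year, mid: {(1982, 2), (1982, 26), (1982, 35), (1982, 38), (1982, 8), (2002, 2), (2002, 26), (2002, 35), (2002, 38), (2002, 8), (2003, 2), (2003, 26), (2003, 35), (2003, 38), (2003, 8), (2009, 2), (2009, 26), (2009, 35), (2009, 38), (2009, 8), (2020, 2), (2020, 26), (2020, 35), (2020, 38), (2020, 8)}
Selection year = 1982: {(1982, 2), (1982, 26), (1982, 35), (1982, 38), (1982, 8)}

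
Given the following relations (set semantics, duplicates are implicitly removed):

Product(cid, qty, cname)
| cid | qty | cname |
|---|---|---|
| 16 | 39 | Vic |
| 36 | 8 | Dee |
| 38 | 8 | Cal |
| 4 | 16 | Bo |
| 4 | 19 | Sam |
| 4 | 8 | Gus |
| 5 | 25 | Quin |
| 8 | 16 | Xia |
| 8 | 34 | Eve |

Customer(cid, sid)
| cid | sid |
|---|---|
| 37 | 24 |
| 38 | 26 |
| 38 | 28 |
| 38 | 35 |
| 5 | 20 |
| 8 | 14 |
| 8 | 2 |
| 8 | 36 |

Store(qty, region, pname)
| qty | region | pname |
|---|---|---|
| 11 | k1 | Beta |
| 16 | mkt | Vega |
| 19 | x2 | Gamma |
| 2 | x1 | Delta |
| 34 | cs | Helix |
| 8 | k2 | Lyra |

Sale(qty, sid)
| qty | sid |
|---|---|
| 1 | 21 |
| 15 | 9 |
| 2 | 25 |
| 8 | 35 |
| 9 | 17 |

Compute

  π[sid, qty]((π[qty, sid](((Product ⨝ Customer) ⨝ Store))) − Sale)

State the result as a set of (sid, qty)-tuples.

{(14, 16), (14, 34), (2, 16), (2, 34), (26, 8), (28, 8), (36, 16), (36, 34)}

Natural join on cid: {(38, 8, Cal, 26), (38, 8, Cal, 28), (38, 8, Cal, 35), (5, 25, Quin, 20), (8, 16, Xia, 14), (8, 16, Xia, 2), (8, 16, Xia, 36), (8, 34, Eve, 14), (8, 34, Eve, 2), (8, 34, Eve, 36)}
Natural join on qty: {(38, 8, Cal, 26, k2, Lyra), (38, 8, Cal, 28, k2, Lyra), (38, 8, Cal, 35, k2, Lyra), (8, 16, Xia, 14, mkt, Vega), (8, 16, Xia, 2, mkt, Vega), (8, 16, Xia, 36, mkt, Vega), (8, 34, Eve, 14, cs, Helix), (8, 34, Eve, 2, cs, Helix), (8, 34, Eve, 36, cs, Helix)}
Keep only column(s) qty, sid: {(16, 14), (16, 2), (16, 36), (34, 14), (34, 2), (34, 36), (8, 26), (8, 28), (8, 35)}
Difference: {(16, 14), (16, 2), (16, 36), (34, 14), (34, 2), (34, 36), (8, 26), (8, 28), (8, 35)} with {(1, 21), (15, 9), (2, 25), (8, 35), (9, 17)} → {(16, 14), (16, 2), (16, 36), (34, 14), (34, 2), (34, 36), (8, 26), (8, 28)}
Keep only column(s) sid, qty: {(14, 16), (14, 34), (2, 16), (2, 34), (26, 8), (28, 8), (36, 16), (36, 34)}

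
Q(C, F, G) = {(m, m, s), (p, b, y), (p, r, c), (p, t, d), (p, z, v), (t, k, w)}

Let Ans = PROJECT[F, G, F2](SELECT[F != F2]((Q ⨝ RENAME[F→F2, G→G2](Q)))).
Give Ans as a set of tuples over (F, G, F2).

{(b, y, r), (b, y, t), (b, y, z), (r, c, b), (r, c, t), (r, c, z), (t, d, b), (t, d, r), (t, d, z), (z, v, b), (z, v, r), (z, v, t)}

ρ[F→F2, G→G2]: schema becomes (C, F2, G2); tuples unchanged.
Q ⋈ RENAME[F→F2, G→G2](Q) (natural join on C): {(m, m, s, m, s), (p, b, y, b, y), (p, b, y, r, c), (p, b, y, t, d), (p, b, y, z, v), (p, r, c, b, y), (p, r, c, r, c), (p, r, c, t, d), (p, r, c, z, v), (p, t, d, b, y), (p, t, d, r, c), (p, t, d, t, d), (p, t, d, z, v), (p, z, v, b, y), (p, z, v, r, c), (p, z, v, t, d), (p, z, v, z, v), (t, k, w, k, w)}
Filtering on F != F2 leaves {(p, b, y, r, c), (p, b, y, t, d), (p, b, y, z, v), (p, r, c, b, y), (p, r, c, t, d), (p, r, c, z, v), (p, t, d, b, y), (p, t, d, r, c), (p, t, d, z, v), (p, z, v, b, y), (p, z, v, r, c), (p, z, v, t, d)}.
Projecting to F, G, F2: {(b, y, r), (b, y, t), (b, y, z), (r, c, b), (r, c, t), (r, c, z), (t, d, b), (t, d, r), (t, d, z), (z, v, b), (z, v, r), (z, v, t)}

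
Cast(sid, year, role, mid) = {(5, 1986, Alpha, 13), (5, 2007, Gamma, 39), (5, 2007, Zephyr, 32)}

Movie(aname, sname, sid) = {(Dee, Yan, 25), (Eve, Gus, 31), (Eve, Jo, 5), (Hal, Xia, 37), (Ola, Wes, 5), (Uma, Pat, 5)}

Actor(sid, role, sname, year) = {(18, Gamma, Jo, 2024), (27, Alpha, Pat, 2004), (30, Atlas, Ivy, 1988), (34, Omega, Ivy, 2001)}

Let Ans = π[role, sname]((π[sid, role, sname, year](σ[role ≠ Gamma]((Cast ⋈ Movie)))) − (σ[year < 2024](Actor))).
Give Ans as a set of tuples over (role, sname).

{(Alpha, Jo), (Alpha, Pat), (Alpha, Wes), (Zephyr, Jo), (Zephyr, Pat), (Zephyr, Wes)}

Natural join on sid: {(5, 1986, Alpha, 13, Eve, Jo), (5, 1986, Alpha, 13, Ola, Wes), (5, 1986, Alpha, 13, Uma, Pat), (5, 2007, Gamma, 39, Eve, Jo), (5, 2007, Gamma, 39, Ola, Wes), (5, 2007, Gamma, 39, Uma, Pat), (5, 2007, Zephyr, 32, Eve, Jo), (5, 2007, Zephyr, 32, Ola, Wes), (5, 2007, Zephyr, 32, Uma, Pat)}
Selection role ≠ Gamma: {(5, 1986, Alpha, 13, Eve, Jo), (5, 1986, Alpha, 13, Ola, Wes), (5, 1986, Alpha, 13, Uma, Pat), (5, 2007, Zephyr, 32, Eve, Jo), (5, 2007, Zephyr, 32, Ola, Wes), (5, 2007, Zephyr, 32, Uma, Pat)}
Keep only column(s) sid, role, sname, year: {(5, Alpha, Jo, 1986), (5, Alpha, Pat, 1986), (5, Alpha, Wes, 1986), (5, Zephyr, Jo, 2007), (5, Zephyr, Pat, 2007), (5, Zephyr, Wes, 2007)}
Selection year < 2024: {(27, Alpha, Pat, 2004), (30, Atlas, Ivy, 1988), (34, Omega, Ivy, 2001)}
Difference: {(5, Alpha, Jo, 1986), (5, Alpha, Pat, 1986), (5, Alpha, Wes, 1986), (5, Zephyr, Jo, 2007), (5, Zephyr, Pat, 2007), (5, Zephyr, Wes, 2007)} with {(27, Alpha, Pat, 2004), (30, Atlas, Ivy, 1988), (34, Omega, Ivy, 2001)} → {(5, Alpha, Jo, 1986), (5, Alpha, Pat, 1986), (5, Alpha, Wes, 1986), (5, Zephyr, Jo, 2007), (5, Zephyr, Pat, 2007), (5, Zephyr, Wes, 2007)}
Keep only column(s) role, sname: {(Alpha, Jo), (Alpha, Pat), (Alpha, Wes), (Zephyr, Jo), (Zephyr, Pat), (Zephyr, Wes)}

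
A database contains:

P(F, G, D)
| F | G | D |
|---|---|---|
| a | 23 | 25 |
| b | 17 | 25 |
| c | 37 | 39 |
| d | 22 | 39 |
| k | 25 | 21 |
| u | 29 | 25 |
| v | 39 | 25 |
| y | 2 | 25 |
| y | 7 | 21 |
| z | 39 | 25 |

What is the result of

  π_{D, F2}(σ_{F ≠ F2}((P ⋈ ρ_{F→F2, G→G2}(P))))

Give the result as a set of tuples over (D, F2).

{(21, k), (21, y), (25, a), (25, b), (25, u), (25, v), (25, y), (25, z), (39, c), (39, d)}

ρ[F→F2, G→G2]: schema becomes (F2, G2, D); tuples unchanged.
P ⋈ ρ_{F→F2, G→G2}(P) (natural join on D): {(a, 23, 25, a, 23), (a, 23, 25, b, 17), (a, 23, 25, u, 29), (a, 23, 25, v, 39), (a, 23, 25, y, 2), (a, 23, 25, z, 39), (b, 17, 25, a, 23), (b, 17, 25, b, 17), (b, 17, 25, u, 29), (b, 17, 25, v, 39), (b, 17, 25, y, 2), (b, 17, 25, z, 39), (c, 37, 39, c, 37), (c, 37, 39, d, 22), (d, 22, 39, c, 37), (d, 22, 39, d, 22), (k, 25, 21, k, 25), (k, 25, 21, y, 7), (u, 29, 25, a, 23), (u, 29, 25, b, 17), (u, 29, 25, u, 29), (u, 29, 25, v, 39), (u, 29, 25, y, 2), (u, 29, 25, z, 39), (v, 39, 25, a, 23), (v, 39, 25, b, 17), (v, 39, 25, u, 29), (v, 39, 25, v, 39), (v, 39, 25, y, 2), (v, 39, 25, z, 39), (y, 2, 25, a, 23), (y, 2, 25, b, 17), (y, 2, 25, u, 29), (y, 2, 25, v, 39), (y, 2, 25, y, 2), (y, 2, 25, z, 39), (y, 7, 21, k, 25), (y, 7, 21, y, 7), (z, 39, 25, a, 23), (z, 39, 25, b, 17), (z, 39, 25, u, 29), (z, 39, 25, v, 39), (z, 39, 25, y, 2), (z, 39, 25, z, 39)}
Selection F ≠ F2: {(a, 23, 25, b, 17), (a, 23, 25, u, 29), (a, 23, 25, v, 39), (a, 23, 25, y, 2), (a, 23, 25, z, 39), (b, 17, 25, a, 23), (b, 17, 25, u, 29), (b, 17, 25, v, 39), (b, 17, 25, y, 2), (b, 17, 25, z, 39), (c, 37, 39, d, 22), (d, 22, 39, c, 37), (k, 25, 21, y, 7), (u, 29, 25, a, 23), (u, 29, 25, b, 17), (u, 29, 25, v, 39), (u, 29, 25, y, 2), (u, 29, 25, z, 39), (v, 39, 25, a, 23), (v, 39, 25, b, 17), (v, 39, 25, u, 29), (v, 39, 25, y, 2), (v, 39, 25, z, 39), (y, 2, 25, a, 23), (y, 2, 25, b, 17), (y, 2, 25, u, 29), (y, 2, 25, v, 39), (y, 2, 25, z, 39), (y, 7, 21, k, 25), (z, 39, 25, a, 23), (z, 39, 25, b, 17), (z, 39, 25, u, 29), (z, 39, 25, v, 39), (z, 39, 25, y, 2)}
π[D, F2]: project onto (D, F2) (24 duplicate(s) eliminated) → {(21, k), (21, y), (25, a), (25, b), (25, u), (25, v), (25, y), (25, z), (39, c), (39, d)}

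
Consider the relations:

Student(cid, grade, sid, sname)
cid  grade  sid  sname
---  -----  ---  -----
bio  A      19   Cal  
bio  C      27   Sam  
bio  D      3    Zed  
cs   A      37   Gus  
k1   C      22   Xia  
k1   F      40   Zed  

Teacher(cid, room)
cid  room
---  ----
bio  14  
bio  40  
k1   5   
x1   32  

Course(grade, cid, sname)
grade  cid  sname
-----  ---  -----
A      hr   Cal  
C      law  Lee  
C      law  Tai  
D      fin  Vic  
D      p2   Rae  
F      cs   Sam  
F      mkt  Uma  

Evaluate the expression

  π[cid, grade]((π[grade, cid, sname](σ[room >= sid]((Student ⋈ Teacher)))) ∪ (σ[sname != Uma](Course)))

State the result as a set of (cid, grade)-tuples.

Natural join on cid: {(bio, A, 19, Cal, 14), (bio, A, 19, Cal, 40), (bio, C, 27, Sam, 14), (bio, C, 27, Sam, 40), (bio, D, 3, Zed, 14), (bio, D, 3, Zed, 40), (k1, C, 22, Xia, 5), (k1, F, 40, Zed, 5)}
Filtering on room >= sid leaves {(bio, A, 19, Cal, 40), (bio, C, 27, Sam, 40), (bio, D, 3, Zed, 14), (bio, D, 3, Zed, 40)}.
Projecting to grade, cid, sname (1 duplicate(s) eliminated): {(A, bio, Cal), (C, bio, Sam), (D, bio, Zed)}
Filtering on sname != Uma leaves {(A, hr, Cal), (C, law, Lee), (C, law, Tai), (D, fin, Vic), (D, p2, Rae), (F, cs, Sam)}.
Union: {(A, bio, Cal), (C, bio, Sam), (D, bio, Zed)} with {(A, hr, Cal), (C, law, Lee), (C, law, Tai), (D, fin, Vic), (D, p2, Rae), (F, cs, Sam)} → {(A, bio, Cal), (A, hr, Cal), (C, bio, Sam), (C, law, Lee), (C, law, Tai), (D, bio, Zed), (D, fin, Vic), (D, p2, Rae), (F, cs, Sam)}
Projecting to cid, grade (1 duplicate(s) eliminated): {(bio, A), (bio, C), (bio, D), (cs, F), (fin, D), (hr, A), (law, C), (p2, D)}

{(bio, A), (bio, C), (bio, D), (cs, F), (fin, D), (hr, A), (law, C), (p2, D)}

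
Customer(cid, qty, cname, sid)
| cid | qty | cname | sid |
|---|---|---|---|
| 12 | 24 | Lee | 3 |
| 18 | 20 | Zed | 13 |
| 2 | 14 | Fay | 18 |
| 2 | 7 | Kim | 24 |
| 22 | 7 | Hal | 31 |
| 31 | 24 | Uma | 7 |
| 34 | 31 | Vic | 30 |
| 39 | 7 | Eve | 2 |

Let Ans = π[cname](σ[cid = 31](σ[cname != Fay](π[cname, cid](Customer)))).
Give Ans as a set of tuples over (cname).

{Uma}

Keep only column(s) cname, cid: {(Eve, 39), (Fay, 2), (Hal, 22), (Kim, 2), (Lee, 12), (Uma, 31), (Vic, 34), (Zed, 18)}
Selection cname != Fay: {(Eve, 39), (Hal, 22), (Kim, 2), (Lee, 12), (Uma, 31), (Vic, 34), (Zed, 18)}
Selection cid = 31: {(Uma, 31)}
Keep only column(s) cname: {Uma}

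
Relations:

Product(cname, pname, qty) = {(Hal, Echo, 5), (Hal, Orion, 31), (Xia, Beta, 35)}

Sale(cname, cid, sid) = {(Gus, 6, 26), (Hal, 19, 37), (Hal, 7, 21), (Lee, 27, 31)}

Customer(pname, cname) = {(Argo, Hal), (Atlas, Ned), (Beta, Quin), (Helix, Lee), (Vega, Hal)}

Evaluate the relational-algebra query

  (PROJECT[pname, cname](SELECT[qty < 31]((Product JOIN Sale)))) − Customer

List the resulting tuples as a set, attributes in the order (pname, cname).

{(Echo, Hal)}

Joining Product and Sale on cname yields {(Hal, Echo, 5, 19, 37), (Hal, Echo, 5, 7, 21), (Hal, Orion, 31, 19, 37), (Hal, Orion, 31, 7, 21)}.
Apply σ_{qty < 31}; surviving tuples: {(Hal, Echo, 5, 19, 37), (Hal, Echo, 5, 7, 21)}
Keep only column(s) pname, cname (1 duplicate(s) eliminated): {(Echo, Hal)}
Taking the difference: {(Echo, Hal)}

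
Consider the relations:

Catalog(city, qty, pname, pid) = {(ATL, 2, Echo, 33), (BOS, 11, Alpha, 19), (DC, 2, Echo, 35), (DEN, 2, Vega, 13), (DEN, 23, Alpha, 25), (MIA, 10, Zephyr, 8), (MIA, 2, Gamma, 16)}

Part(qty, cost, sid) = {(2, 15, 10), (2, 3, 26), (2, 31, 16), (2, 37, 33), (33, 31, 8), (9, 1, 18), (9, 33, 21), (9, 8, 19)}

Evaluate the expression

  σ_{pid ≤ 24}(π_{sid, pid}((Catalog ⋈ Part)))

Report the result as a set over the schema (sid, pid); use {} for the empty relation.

{(10, 13), (10, 16), (16, 13), (16, 16), (26, 13), (26, 16), (33, 13), (33, 16)}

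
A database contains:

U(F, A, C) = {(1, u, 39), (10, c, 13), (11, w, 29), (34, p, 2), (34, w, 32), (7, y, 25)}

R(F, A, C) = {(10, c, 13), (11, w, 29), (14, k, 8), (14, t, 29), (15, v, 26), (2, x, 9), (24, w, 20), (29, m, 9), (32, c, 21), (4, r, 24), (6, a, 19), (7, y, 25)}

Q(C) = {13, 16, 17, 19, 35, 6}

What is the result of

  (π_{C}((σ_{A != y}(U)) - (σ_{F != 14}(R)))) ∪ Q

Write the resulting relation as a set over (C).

{13, 16, 17, 19, 2, 32, 35, 39, 6}

σ[A != y]: keep tuples satisfying A != y → {(1, u, 39), (10, c, 13), (11, w, 29), (34, p, 2), (34, w, 32)}
σ[F != 14]: keep tuples satisfying F != 14 → {(10, c, 13), (11, w, 29), (15, v, 26), (2, x, 9), (24, w, 20), (29, m, 9), (32, c, 21), (4, r, 24), (6, a, 19), (7, y, 25)}
Taking the difference: {(1, u, 39), (34, p, 2), (34, w, 32)}
Projecting to C: {2, 32, 39}
Taking the union: {13, 16, 17, 19, 2, 32, 35, 39, 6}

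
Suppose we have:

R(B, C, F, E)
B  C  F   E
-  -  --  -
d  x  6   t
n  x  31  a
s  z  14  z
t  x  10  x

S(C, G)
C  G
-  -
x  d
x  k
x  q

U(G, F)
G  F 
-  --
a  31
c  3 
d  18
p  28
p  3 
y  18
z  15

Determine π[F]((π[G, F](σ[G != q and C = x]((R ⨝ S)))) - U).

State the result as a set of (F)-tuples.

Joining R and S on C yields {(d, x, 6, t, d), (d, x, 6, t, k), (d, x, 6, t, q), (n, x, 31, a, d), (n, x, 31, a, k), (n, x, 31, a, q), (t, x, 10, x, d), (t, x, 10, x, k), (t, x, 10, x, q)}.
Filtering on G != q and C = x leaves {(d, x, 6, t, d), (d, x, 6, t, k), (n, x, 31, a, d), (n, x, 31, a, k), (t, x, 10, x, d), (t, x, 10, x, k)}.
Projecting to G, F: {(d, 10), (d, 31), (d, 6), (k, 10), (k, 31), (k, 6)}
Taking the difference: {(d, 10), (d, 31), (d, 6), (k, 10), (k, 31), (k, 6)}
Projecting to F (3 duplicate(s) eliminated): {10, 31, 6}

{10, 31, 6}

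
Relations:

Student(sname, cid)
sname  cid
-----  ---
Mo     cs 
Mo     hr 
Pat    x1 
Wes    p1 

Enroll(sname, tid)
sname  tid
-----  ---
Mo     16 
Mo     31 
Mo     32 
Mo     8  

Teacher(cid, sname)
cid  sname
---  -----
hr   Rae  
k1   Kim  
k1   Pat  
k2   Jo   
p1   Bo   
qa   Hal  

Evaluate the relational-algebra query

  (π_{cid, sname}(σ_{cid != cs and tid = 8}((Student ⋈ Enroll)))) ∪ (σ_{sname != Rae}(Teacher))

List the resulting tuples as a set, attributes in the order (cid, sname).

{(hr, Mo), (k1, Kim), (k1, Pat), (k2, Jo), (p1, Bo), (qa, Hal)}

Joining Student and Enroll on sname yields {(Mo, cs, 16), (Mo, cs, 31), (Mo, cs, 32), (Mo, cs, 8), (Mo, hr, 16), (Mo, hr, 31), (Mo, hr, 32), (Mo, hr, 8)}.
Selection cid != cs and tid = 8: {(Mo, hr, 8)}
Projecting to cid, sname: {(hr, Mo)}
Selection sname != Rae: {(k1, Kim), (k1, Pat), (k2, Jo), (p1, Bo), (qa, Hal)}
Taking the union: {(hr, Mo), (k1, Kim), (k1, Pat), (k2, Jo), (p1, Bo), (qa, Hal)}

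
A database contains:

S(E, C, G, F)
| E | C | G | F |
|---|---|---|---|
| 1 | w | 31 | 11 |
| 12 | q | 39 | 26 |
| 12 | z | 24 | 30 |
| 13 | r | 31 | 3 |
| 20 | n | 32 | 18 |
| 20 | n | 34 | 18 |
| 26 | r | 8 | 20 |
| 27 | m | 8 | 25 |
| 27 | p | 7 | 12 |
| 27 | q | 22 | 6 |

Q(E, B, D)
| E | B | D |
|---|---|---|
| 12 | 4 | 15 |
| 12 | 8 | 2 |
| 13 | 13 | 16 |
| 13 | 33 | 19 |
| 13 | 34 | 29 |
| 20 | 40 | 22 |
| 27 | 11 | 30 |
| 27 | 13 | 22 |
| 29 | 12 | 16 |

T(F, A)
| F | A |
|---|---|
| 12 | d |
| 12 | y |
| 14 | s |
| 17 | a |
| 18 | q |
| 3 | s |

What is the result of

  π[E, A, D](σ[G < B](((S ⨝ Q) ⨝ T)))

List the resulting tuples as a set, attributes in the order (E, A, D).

{(13, s, 19), (13, s, 29), (20, q, 22), (27, d, 22), (27, d, 30), (27, y, 22), (27, y, 30)}

Joining S and Q on E yields {(12, q, 39, 26, 4, 15), (12, q, 39, 26, 8, 2), (12, z, 24, 30, 4, 15), (12, z, 24, 30, 8, 2), (13, r, 31, 3, 13, 16), (13, r, 31, 3, 33, 19), (13, r, 31, 3, 34, 29), (20, n, 32, 18, 40, 22), (20, n, 34, 18, 40, 22), (27, m, 8, 25, 11, 30), (27, m, 8, 25, 13, 22), (27, p, 7, 12, 11, 30), (27, p, 7, 12, 13, 22), (27, q, 22, 6, 11, 30), (27, q, 22, 6, 13, 22)}.
Joining (S ⨝ Q) and T on F yields {(13, r, 31, 3, 13, 16, s), (13, r, 31, 3, 33, 19, s), (13, r, 31, 3, 34, 29, s), (20, n, 32, 18, 40, 22, q), (20, n, 34, 18, 40, 22, q), (27, p, 7, 12, 11, 30, d), (27, p, 7, 12, 11, 30, y), (27, p, 7, 12, 13, 22, d), (27, p, 7, 12, 13, 22, y)}.
Apply σ_{G < B}; surviving tuples: {(13, r, 31, 3, 33, 19, s), (13, r, 31, 3, 34, 29, s), (20, n, 32, 18, 40, 22, q), (20, n, 34, 18, 40, 22, q), (27, p, 7, 12, 11, 30, d), (27, p, 7, 12, 11, 30, y), (27, p, 7, 12, 13, 22, d), (27, p, 7, 12, 13, 22, y)}
π_{E, A, D} gives {(13, s, 19), (13, s, 29), (20, q, 22), (27, d, 22), (27, d, 30), (27, y, 22), (27, y, 30)} (1 duplicate(s) eliminated).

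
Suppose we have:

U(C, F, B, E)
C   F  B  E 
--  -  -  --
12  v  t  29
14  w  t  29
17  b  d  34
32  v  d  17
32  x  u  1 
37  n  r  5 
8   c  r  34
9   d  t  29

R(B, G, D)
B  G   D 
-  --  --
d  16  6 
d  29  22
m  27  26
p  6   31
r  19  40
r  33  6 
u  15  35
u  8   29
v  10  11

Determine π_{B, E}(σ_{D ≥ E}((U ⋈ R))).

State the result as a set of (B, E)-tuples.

U ⋈ R (natural join on B): {(17, b, d, 34, 16, 6), (17, b, d, 34, 29, 22), (32, v, d, 17, 16, 6), (32, v, d, 17, 29, 22), (32, x, u, 1, 15, 35), (32, x, u, 1, 8, 29), (37, n, r, 5, 19, 40), (37, n, r, 5, 33, 6), (8, c, r, 34, 19, 40), (8, c, r, 34, 33, 6)}
Filtering on D ≥ E leaves {(32, v, d, 17, 29, 22), (32, x, u, 1, 15, 35), (32, x, u, 1, 8, 29), (37, n, r, 5, 19, 40), (37, n, r, 5, 33, 6), (8, c, r, 34, 19, 40)}.
π_{B, E} gives {(d, 17), (r, 34), (r, 5), (u, 1)} (2 duplicate(s) eliminated).

{(d, 17), (r, 34), (r, 5), (u, 1)}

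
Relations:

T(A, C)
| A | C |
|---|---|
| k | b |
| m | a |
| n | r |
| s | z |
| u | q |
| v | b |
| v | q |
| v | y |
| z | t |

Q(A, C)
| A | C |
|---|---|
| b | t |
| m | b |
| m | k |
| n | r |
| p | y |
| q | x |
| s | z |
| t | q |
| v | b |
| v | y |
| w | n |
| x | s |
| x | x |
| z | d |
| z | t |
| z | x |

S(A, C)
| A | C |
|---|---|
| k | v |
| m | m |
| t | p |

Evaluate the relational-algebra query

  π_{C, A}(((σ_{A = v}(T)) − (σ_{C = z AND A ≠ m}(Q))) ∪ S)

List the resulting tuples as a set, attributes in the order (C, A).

σ[A = v]: keep tuples satisfying A = v → {(v, b), (v, q), (v, y)}
σ[C = z AND A ≠ m]: keep tuples satisfying C = z AND A ≠ m → {(s, z)}
Difference: {(v, b), (v, q), (v, y)} with {(s, z)} → {(v, b), (v, q), (v, y)}
Union: {(v, b), (v, q), (v, y)} with {(k, v), (m, m), (t, p)} → {(k, v), (m, m), (t, p), (v, b), (v, q), (v, y)}
Projecting to C, A: {(b, v), (m, m), (p, t), (q, v), (v, k), (y, v)}

{(b, v), (m, m), (p, t), (q, v), (v, k), (y, v)}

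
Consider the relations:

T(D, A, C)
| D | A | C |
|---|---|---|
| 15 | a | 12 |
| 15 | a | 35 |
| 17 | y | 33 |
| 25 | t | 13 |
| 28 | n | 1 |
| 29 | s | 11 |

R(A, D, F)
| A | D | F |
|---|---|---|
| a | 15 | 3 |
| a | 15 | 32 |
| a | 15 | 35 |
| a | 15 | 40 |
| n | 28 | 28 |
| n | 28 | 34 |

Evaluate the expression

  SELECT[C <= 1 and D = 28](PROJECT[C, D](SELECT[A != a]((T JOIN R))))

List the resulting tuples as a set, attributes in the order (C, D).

Joining T and R on D, A yields {(15, a, 12, 3), (15, a, 12, 32), (15, a, 12, 35), (15, a, 12, 40), (15, a, 35, 3), (15, a, 35, 32), (15, a, 35, 35), (15, a, 35, 40), (28, n, 1, 28), (28, n, 1, 34)}.
Selection A != a: {(28, n, 1, 28), (28, n, 1, 34)}
Keep only column(s) C, D (1 duplicate(s) eliminated): {(1, 28)}
Selection C <= 1 and D = 28: {(1, 28)}

{(1, 28)}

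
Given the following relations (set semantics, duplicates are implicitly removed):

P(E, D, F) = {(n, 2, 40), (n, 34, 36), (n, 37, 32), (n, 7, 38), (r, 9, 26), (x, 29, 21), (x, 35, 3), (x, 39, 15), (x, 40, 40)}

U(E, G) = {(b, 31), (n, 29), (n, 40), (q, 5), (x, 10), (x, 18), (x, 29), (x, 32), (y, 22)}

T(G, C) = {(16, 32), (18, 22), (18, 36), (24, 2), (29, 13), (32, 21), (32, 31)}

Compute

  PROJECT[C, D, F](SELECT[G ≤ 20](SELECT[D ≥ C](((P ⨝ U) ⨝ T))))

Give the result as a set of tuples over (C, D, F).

P ⋈ U (natural join on E): {(n, 2, 40, 29), (n, 2, 40, 40), (n, 34, 36, 29), (n, 34, 36, 40), (n, 37, 32, 29), (n, 37, 32, 40), (n, 7, 38, 29), (n, 7, 38, 40), (x, 29, 21, 10), (x, 29, 21, 18), (x, 29, 21, 29), (x, 29, 21, 32), (x, 35, 3, 10), (x, 35, 3, 18), (x, 35, 3, 29), (x, 35, 3, 32), (x, 39, 15, 10), (x, 39, 15, 18), (x, 39, 15, 29), (x, 39, 15, 32), (x, 40, 40, 10), (x, 40, 40, 18), (x, 40, 40, 29), (x, 40, 40, 32)}
(P ⨝ U) ⋈ T (natural join on G): {(n, 2, 40, 29, 13), (n, 34, 36, 29, 13), (n, 37, 32, 29, 13), (n, 7, 38, 29, 13), (x, 29, 21, 18, 22), (x, 29, 21, 18, 36), (x, 29, 21, 29, 13), (x, 29, 21, 32, 21), (x, 29, 21, 32, 31), (x, 35, 3, 18, 22), (x, 35, 3, 18, 36), (x, 35, 3, 29, 13), (x, 35, 3, 32, 21), (x, 35, 3, 32, 31), (x, 39, 15, 18, 22), (x, 39, 15, 18, 36), (x, 39, 15, 29, 13), (x, 39, 15, 32, 21), (x, 39, 15, 32, 31), (x, 40, 40, 18, 22), (x, 40, 40, 18, 36), (x, 40, 40, 29, 13), (x, 40, 40, 32, 21), (x, 40, 40, 32, 31)}
Apply σ_{D ≥ C}; surviving tuples: {(n, 34, 36, 29, 13), (n, 37, 32, 29, 13), (x, 29, 21, 18, 22), (x, 29, 21, 29, 13), (x, 29, 21, 32, 21), (x, 35, 3, 18, 22), (x, 35, 3, 29, 13), (x, 35, 3, 32, 21), (x, 35, 3, 32, 31), (x, 39, 15, 18, 22), (x, 39, 15, 18, 36), (x, 39, 15, 29, 13), (x, 39, 15, 32, 21), (x, 39, 15, 32, 31), (x, 40, 40, 18, 22), (x, 40, 40, 18, 36), (x, 40, 40, 29, 13), (x, 40, 40, 32, 21), (x, 40, 40, 32, 31)}
Apply σ_{G ≤ 20}; surviving tuples: {(x, 29, 21, 18, 22), (x, 35, 3, 18, 22), (x, 39, 15, 18, 22), (x, 39, 15, 18, 36), (x, 40, 40, 18, 22), (x, 40, 40, 18, 36)}
π[C, D, F]: project onto (C, D, F) → {(22, 29, 21), (22, 35, 3), (22, 39, 15), (22, 40, 40), (36, 39, 15), (36, 40, 40)}

{(22, 29, 21), (22, 35, 3), (22, 39, 15), (22, 40, 40), (36, 39, 15), (36, 40, 40)}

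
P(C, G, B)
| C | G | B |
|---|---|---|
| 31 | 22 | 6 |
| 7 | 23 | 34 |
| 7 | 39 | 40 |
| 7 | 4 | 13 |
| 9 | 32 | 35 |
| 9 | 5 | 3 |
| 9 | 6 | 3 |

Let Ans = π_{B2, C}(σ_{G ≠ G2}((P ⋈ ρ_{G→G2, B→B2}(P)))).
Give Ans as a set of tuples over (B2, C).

{(13, 7), (3, 9), (34, 7), (35, 9), (40, 7)}

ρ[G→G2, B→B2]: schema becomes (C, G2, B2); tuples unchanged.
Joining P and ρ_{G→G2, B→B2}(P) on C yields {(31, 22, 6, 22, 6), (7, 23, 34, 23, 34), (7, 23, 34, 39, 40), (7, 23, 34, 4, 13), (7, 39, 40, 23, 34), (7, 39, 40, 39, 40), (7, 39, 40, 4, 13), (7, 4, 13, 23, 34), (7, 4, 13, 39, 40), (7, 4, 13, 4, 13), (9, 32, 35, 32, 35), (9, 32, 35, 5, 3), (9, 32, 35, 6, 3), (9, 5, 3, 32, 35), (9, 5, 3, 5, 3), (9, 5, 3, 6, 3), (9, 6, 3, 32, 35), (9, 6, 3, 5, 3), (9, 6, 3, 6, 3)}.
Selection G ≠ G2: {(7, 23, 34, 39, 40), (7, 23, 34, 4, 13), (7, 39, 40, 23, 34), (7, 39, 40, 4, 13), (7, 4, 13, 23, 34), (7, 4, 13, 39, 40), (9, 32, 35, 5, 3), (9, 32, 35, 6, 3), (9, 5, 3, 32, 35), (9, 5, 3, 6, 3), (9, 6, 3, 32, 35), (9, 6, 3, 5, 3)}
Projecting to B2, C (7 duplicate(s) eliminated): {(13, 7), (3, 9), (34, 7), (35, 9), (40, 7)}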